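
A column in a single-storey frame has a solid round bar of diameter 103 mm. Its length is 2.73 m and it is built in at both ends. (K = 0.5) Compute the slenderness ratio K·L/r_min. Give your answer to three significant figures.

λ ≈ 53.0

For a solid circle r = d/4 = 103/4 = 25.75 mm
L_e = K·L = 0.5 × 2.73 m = 1.365 m = 1365.0 mm
λ = L_e / r_min = 1365.0 / 25.75 = 53.0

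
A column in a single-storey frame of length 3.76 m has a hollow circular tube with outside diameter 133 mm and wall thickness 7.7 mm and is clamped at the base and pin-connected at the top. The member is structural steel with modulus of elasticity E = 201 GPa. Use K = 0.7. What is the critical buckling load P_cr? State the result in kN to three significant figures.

P_cr ≈ 1710 kN

Inner diameter d_i = 133 − 2×7.7 = 117.6 mm
I = π(d_o⁴ − d_i⁴)/64 = π(133⁴ − 117.6⁴)/64 = 5.971×10^6 mm⁴
I = 5.971×10^6 mm⁴ = 5.971×10^-6 m⁴
Effective length L_e = K·L = 0.7 × 3.76 = 2.632 m
P_cr = π²EI / L_e² = π² × 201×10⁹ × 5.971×10^-6 / 2.632² = 1.710×10^6 N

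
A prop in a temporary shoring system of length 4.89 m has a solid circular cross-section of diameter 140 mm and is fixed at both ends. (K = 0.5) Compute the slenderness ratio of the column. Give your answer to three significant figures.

λ ≈ 69.9

For a solid circle r = d/4 = 140/4 = 35.00 mm
L_e = K·L = 0.5 × 4.89 m = 2.445 m = 2445.0 mm
λ = L_e / r_min = 2445.0 / 35.00 = 69.9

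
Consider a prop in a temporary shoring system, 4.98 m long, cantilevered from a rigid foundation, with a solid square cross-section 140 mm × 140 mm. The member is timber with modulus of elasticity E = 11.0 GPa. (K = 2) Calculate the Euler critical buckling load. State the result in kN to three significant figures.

P_cr ≈ 35.0 kN

I = a⁴/12 = 140⁴/12 = 3.201×10^7 mm⁴
I = 3.201×10^7 mm⁴ = 3.201×10^-5 m⁴
Effective length L_e = K·L = 2 × 4.98 = 9.960 m
P_cr = π²EI / L_e² = π² × 11.0×10⁹ × 3.201×10^-5 / 9.960² = 3.504×10^4 N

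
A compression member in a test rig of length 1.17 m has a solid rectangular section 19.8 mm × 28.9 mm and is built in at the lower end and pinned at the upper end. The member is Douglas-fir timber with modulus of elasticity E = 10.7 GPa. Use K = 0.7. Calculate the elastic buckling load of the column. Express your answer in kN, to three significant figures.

P_cr ≈ 2.94 kN

Buckling occurs about the weak axis: I_min = h·b³/12 with b = 19.8 mm (the shorter side).
I_min = 28.9×19.8³/12 = 1.869×10^4 mm⁴
I = 1.869×10^4 mm⁴ = 1.869×10^-8 m⁴
Effective length L_e = K·L = 0.7 × 1.17 = 0.8190 m
P_cr = π²EI / L_e² = π² × 10.7×10⁹ × 1.869×10^-8 / 0.8190² = 2.943×10^3 N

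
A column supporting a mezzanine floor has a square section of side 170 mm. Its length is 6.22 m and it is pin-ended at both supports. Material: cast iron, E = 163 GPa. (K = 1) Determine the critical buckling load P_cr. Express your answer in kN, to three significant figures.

P_cr ≈ 2890 kN

I = a⁴/12 = 170⁴/12 = 6.960×10^7 mm⁴
I = 6.960×10^7 mm⁴ = 6.960×10^-5 m⁴
Effective length L_e = K·L = 1 × 6.22 = 6.220 m
P_cr = π²EI / L_e² = π² × 163×10⁹ × 6.960×10^-5 / 6.220² = 2.894×10^6 N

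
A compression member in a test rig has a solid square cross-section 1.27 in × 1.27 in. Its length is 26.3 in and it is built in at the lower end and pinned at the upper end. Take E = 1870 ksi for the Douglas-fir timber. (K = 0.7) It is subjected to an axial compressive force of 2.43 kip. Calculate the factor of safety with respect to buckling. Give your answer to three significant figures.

I = a⁴/12 = 1.27⁴/12 = 0.2168 in⁴
Effective length L_e = K·L = 0.7 × 26.3 = 18.41 in
P_cr = π²EI / L_e² = π² × 1870×10³ × 0.2168 / 18.41² = 1.181×10^4 lb
Factor of safety n = P_cr / P = 11.805 / 2.43 = 4.86

n ≈ 4.86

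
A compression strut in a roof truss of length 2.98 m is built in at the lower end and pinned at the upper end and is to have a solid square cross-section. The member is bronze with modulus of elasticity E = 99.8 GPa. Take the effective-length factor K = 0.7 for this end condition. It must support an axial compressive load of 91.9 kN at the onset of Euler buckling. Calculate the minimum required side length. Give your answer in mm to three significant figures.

a ≈ 47.0 mm

L_e = K·L = 0.7 × 2.98 = 2.086 m
Required I = P_cr·L_e²/(π²E) = 9.190×10^4 × 2.086² / (π² × 9.98×10^10) = 4.060×10^-7 m⁴
I_req = 4.060×10^5 mm⁴
Solid square: I = a⁴/12  ⇒  a = (12I)^(1/4) = (12×4.060×10^5)^(1/4) = 47.0 mm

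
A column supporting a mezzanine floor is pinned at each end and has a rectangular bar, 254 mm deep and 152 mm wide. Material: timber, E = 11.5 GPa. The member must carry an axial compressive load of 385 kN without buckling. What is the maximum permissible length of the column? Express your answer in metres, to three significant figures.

Buckling occurs about the weak axis: I_min = h·b³/12 with b = 152 mm (the shorter side).
I_min = 254×152³/12 = 7.433×10^7 mm⁴
I = 7.433×10^-5 m⁴
At the buckling limit P_cr = P = 3.850×10^5 N
From P_cr = π²EI/(K·L)²:  L = (1/K)·√(π²EI/P_cr) = (1/1)·√(π²×1.15×10^10×7.433×10^-5/3.850×10^5)
L = 4.68 m

L_max ≈ 4.68 m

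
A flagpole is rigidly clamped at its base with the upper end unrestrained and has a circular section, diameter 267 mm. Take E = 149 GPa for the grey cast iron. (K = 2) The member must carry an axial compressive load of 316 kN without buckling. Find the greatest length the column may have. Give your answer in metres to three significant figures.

I = πd⁴/64 = π×267⁴/64 = 2.495×10^8 mm⁴
I = 2.495×10^-4 m⁴
At the buckling limit P_cr = P = 3.160×10^5 N
From P_cr = π²EI/(K·L)²:  L = (1/K)·√(π²EI/P_cr) = (1/2)·√(π²×1.49×10^11×2.495×10^-4/3.160×10^5)
L = 17.0 m

L_max ≈ 17.0 m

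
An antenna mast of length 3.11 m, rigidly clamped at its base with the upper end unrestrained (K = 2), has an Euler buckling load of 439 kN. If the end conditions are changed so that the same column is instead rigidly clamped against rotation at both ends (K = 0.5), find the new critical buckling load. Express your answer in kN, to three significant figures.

P_cr ∝ 1/K², so P_cr,new = P_cr,old × (K_old/K_new)² = 439 × (2/0.5)²
= 439 × 16.00 = 7020 kN

P_cr ≈ 7020 kN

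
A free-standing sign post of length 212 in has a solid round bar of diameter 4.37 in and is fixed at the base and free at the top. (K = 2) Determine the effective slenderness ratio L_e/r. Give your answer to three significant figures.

I = πd⁴/64 = π×4.37⁴/64 = 17.90 in⁴
A = 15.00 in²;  r_min = √(I/A) = √(17.90/15.00) = 1.092 in
L_e = K·L = 2 × 212 = 424.0 in
λ = L_e / r_min = 424.00 / 1.092 = 388

λ ≈ 388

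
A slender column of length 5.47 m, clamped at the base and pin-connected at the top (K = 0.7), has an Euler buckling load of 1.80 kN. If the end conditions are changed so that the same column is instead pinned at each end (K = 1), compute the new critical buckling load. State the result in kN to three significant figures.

P_cr ≈ 0.882 kN

P_cr ∝ 1/K², so P_cr,new = P_cr,old × (K_old/K_new)² = 1.80 × (0.7/1)²
= 1.80 × 0.4900 = 0.882 kN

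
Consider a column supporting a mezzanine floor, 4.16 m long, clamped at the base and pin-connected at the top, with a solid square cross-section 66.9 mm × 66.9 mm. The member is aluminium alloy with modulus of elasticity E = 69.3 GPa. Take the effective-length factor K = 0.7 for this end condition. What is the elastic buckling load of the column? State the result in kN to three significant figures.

I = a⁴/12 = 66.9⁴/12 = 1.669×10^6 mm⁴
I = 1.669×10^6 mm⁴ = 1.669×10^-6 m⁴
Effective length L_e = K·L = 0.7 × 4.16 = 2.912 m
P_cr = π²EI / L_e² = π² × 69.3×10⁹ × 1.669×10^-6 / 2.912² = 1.346×10^5 N

P_cr ≈ 135 kN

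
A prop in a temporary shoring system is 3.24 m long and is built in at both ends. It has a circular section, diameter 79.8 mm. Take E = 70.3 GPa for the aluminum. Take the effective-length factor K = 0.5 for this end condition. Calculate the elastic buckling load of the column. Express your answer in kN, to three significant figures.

P_cr ≈ 526 kN

I = πd⁴/64 = π×79.8⁴/64 = 1.991×10^6 mm⁴
I = 1.991×10^6 mm⁴ = 1.991×10^-6 m⁴
Effective length L_e = K·L = 0.5 × 3.24 = 1.620 m
P_cr = π²EI / L_e² = π² × 70.3×10⁹ × 1.991×10^-6 / 1.620² = 5.263×10^5 N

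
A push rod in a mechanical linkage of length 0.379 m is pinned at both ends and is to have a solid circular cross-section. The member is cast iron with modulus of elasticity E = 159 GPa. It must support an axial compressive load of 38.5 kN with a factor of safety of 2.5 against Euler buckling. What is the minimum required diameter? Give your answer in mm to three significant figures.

Required P_cr = n·P = 2.5 × 38.5 = 96.25 kN
L_e = K·L = 1 × 0.379 = 0.3790 m
Required I = P_cr·L_e²/(π²E) = 9.625×10^4 × 0.3790² / (π² × 1.59×10^11) = 8.810×10^-9 m⁴
I_req = 8.810×10^3 mm⁴
Solid circle: I = πd⁴/64  ⇒  d = (64I/π)^(1/4) = (64×8.810×10^3/π)^(1/4) = 20.6 mm

d ≈ 20.6 mm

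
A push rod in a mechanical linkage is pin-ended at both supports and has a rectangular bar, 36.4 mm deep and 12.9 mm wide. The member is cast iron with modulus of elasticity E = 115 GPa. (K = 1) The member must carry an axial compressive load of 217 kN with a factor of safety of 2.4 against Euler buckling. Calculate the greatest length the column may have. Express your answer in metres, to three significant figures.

Buckling occurs about the weak axis: I_min = h·b³/12 with b = 12.9 mm (the shorter side).
I_min = 36.4×12.9³/12 = 6.512×10^3 mm⁴
I = 6.512×10^-9 m⁴
Required critical load P_cr = n·P = 2.4 × 217 = 520.8 kN = 5.208×10^5 N
From P_cr = π²EI/(K·L)²:  L = (1/K)·√(π²EI/P_cr) = (1/1)·√(π²×1.15×10^11×6.512×10^-9/5.208×10^5)
L = 0.119 m

L_max ≈ 0.119 m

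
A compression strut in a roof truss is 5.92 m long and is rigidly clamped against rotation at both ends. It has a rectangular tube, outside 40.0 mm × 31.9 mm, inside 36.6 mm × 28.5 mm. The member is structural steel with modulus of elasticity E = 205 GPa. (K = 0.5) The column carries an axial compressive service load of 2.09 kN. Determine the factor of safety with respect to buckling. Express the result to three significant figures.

n ≈ 4.15

Weak-axis I_min = (h_o·b_o³ − h_i·b_i³)/12 with b_o = 31.9, b_i = 28.50 mm (shorter outer/inner sides).
I_min = (40.0×31.9³ − 36.60×28.50³)/12 = 3.760×10^4 mm⁴
I = 3.760×10^4 mm⁴ = 3.760×10^-8 m⁴
Effective length L_e = K·L = 0.5 × 5.92 = 2.960 m
P_cr = π²EI / L_e² = π² × 205×10⁹ × 3.760×10^-8 / 2.960² = 8.683×10^3 N
Factor of safety n = P_cr / P = 8.6830 / 2.09 = 4.15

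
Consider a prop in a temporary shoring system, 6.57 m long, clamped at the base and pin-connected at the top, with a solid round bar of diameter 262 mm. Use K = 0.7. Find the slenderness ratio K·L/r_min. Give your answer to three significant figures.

λ ≈ 70.2

For a solid circle r = d/4 = 262/4 = 65.50 mm
L_e = K·L = 0.7 × 6.57 m = 4.599 m = 4599.0 mm
λ = L_e / r_min = 4599.0 / 65.50 = 70.2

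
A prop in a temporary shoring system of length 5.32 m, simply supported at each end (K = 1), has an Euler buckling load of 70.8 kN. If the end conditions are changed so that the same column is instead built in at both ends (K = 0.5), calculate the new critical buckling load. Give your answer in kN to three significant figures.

P_cr ≈ 283 kN

P_cr ∝ 1/K², so P_cr,new = P_cr,old × (K_old/K_new)² = 70.8 × (1/0.5)²
= 70.8 × 4.000 = 283 kN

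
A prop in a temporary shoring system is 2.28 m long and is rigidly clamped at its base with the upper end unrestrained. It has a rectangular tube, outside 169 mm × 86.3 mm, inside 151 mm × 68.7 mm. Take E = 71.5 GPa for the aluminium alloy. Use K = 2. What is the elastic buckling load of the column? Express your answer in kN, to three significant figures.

P_cr ≈ 169 kN

Weak-axis I_min = (h_o·b_o³ − h_i·b_i³)/12 with b_o = 86.3, b_i = 68.70 mm (shorter outer/inner sides).
I_min = (169×86.3³ − 151.0×68.70³)/12 = 4.972×10^6 mm⁴
I = 4.972×10^6 mm⁴ = 4.972×10^-6 m⁴
Effective length L_e = K·L = 2 × 2.28 = 4.560 m
P_cr = π²EI / L_e² = π² × 71.5×10⁹ × 4.972×10^-6 / 4.560² = 1.687×10^5 N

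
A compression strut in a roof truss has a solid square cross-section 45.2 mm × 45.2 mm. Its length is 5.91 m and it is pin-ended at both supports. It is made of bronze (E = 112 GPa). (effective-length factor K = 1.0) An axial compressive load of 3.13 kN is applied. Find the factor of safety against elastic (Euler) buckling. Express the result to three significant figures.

I = a⁴/12 = 45.2⁴/12 = 3.478×10^5 mm⁴
I = 3.478×10^5 mm⁴ = 3.478×10^-7 m⁴
Effective length L_e = K·L = 1 × 5.91 = 5.910 m
P_cr = π²EI / L_e² = π² × 112×10⁹ × 3.478×10^-7 / 5.910² = 1.101×10^4 N
Factor of safety n = P_cr / P = 11.008 / 3.13 = 3.52

n ≈ 3.52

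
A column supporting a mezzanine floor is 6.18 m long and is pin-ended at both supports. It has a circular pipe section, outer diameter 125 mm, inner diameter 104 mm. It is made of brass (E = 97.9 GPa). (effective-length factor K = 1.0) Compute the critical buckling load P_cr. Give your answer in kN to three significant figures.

d_o = 125 mm, d_i = 104 mm
I = π(d_o⁴ − d_i⁴)/64 = π(125⁴ − 104.0⁴)/64 = 6.242×10^6 mm⁴
I = 6.242×10^6 mm⁴ = 6.242×10^-6 m⁴
Effective length L_e = K·L = 1 × 6.18 = 6.180 m
P_cr = π²EI / L_e² = π² × 97.9×10⁹ × 6.242×10^-6 / 6.180² = 1.579×10^5 N

P_cr ≈ 158 kN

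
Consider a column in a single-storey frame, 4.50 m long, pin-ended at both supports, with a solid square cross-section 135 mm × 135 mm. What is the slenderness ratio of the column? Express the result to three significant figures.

λ ≈ 115

For a square r = a/√12 = 135/√12 = 38.97 mm
L_e = K·L = 1 × 4.50 m = 4.500 m = 4500.0 mm
λ = L_e / r_min = 4500.0 / 38.97 = 115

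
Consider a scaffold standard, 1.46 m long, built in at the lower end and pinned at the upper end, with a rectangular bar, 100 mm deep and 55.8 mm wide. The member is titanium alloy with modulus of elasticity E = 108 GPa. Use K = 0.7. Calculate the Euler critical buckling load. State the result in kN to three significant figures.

Buckling occurs about the weak axis: I_min = h·b³/12 with b = 55.8 mm (the shorter side).
I_min = 100×55.8³/12 = 1.448×10^6 mm⁴
I = 1.448×10^6 mm⁴ = 1.448×10^-6 m⁴
Effective length L_e = K·L = 0.7 × 1.46 = 1.022 m
P_cr = π²EI / L_e² = π² × 108×10⁹ × 1.448×10^-6 / 1.022² = 1.478×10^6 N

P_cr ≈ 1480 kN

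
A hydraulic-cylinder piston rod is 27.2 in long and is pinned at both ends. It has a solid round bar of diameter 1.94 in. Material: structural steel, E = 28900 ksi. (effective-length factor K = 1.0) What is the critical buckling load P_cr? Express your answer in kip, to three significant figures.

I = πd⁴/64 = π×1.94⁴/64 = 0.6953 in⁴
Effective length L_e = K·L = 1 × 27.2 = 27.20 in
P_cr = π²EI / L_e² = π² × 28900×10³ × 0.6953 / 27.20² = 2.681×10^5 lb

P_cr ≈ 268 kip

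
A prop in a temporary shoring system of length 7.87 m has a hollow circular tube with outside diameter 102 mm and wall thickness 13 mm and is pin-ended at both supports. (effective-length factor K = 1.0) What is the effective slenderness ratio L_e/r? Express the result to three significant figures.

λ ≈ 247

Inner diameter d_i = 102 − 2×13 = 76.00 mm
I = π(d_o⁴ − d_i⁴)/64 = π(102⁴ − 76.00⁴)/64 = 3.676×10^6 mm⁴
A = 3.635×10^3 mm²;  r_min = √(I/A) = √(3.676×10^6/3.635×10^3) = 31.80 mm
L_e = K·L = 1 × 7.87 m = 7.870 m = 7870.0 mm
λ = L_e / r_min = 7870.0 / 31.80 = 247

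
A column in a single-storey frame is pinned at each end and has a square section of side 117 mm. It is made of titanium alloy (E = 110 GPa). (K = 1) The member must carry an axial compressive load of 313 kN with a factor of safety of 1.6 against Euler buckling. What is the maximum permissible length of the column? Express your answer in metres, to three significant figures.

L_max ≈ 5.82 m

I = a⁴/12 = 117⁴/12 = 1.562×10^7 mm⁴
I = 1.562×10^-5 m⁴
Required critical load P_cr = n·P = 1.6 × 313 = 500.8 kN = 5.008×10^5 N
From P_cr = π²EI/(K·L)²:  L = (1/K)·√(π²EI/P_cr) = (1/1)·√(π²×1.10×10^11×1.562×10^-5/5.008×10^5)
L = 5.82 m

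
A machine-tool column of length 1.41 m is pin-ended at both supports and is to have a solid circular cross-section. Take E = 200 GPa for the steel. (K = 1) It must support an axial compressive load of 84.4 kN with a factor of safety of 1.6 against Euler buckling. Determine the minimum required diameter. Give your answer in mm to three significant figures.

Required P_cr = n·P = 1.6 × 84.4 = 135.0 kN
L_e = K·L = 1 × 1.41 = 1.410 m
Required I = P_cr·L_e²/(π²E) = 1.350×10^5 × 1.410² / (π² × 2.00×10^11) = 1.360×10^-7 m⁴
I_req = 1.360×10^5 mm⁴
Solid circle: I = πd⁴/64  ⇒  d = (64I/π)^(1/4) = (64×1.360×10^5/π)^(1/4) = 40.8 mm

d ≈ 40.8 mm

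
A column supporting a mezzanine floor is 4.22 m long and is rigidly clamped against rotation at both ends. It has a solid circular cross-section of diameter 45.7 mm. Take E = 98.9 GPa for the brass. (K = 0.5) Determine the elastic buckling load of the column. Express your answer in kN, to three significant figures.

I = πd⁴/64 = π×45.7⁴/64 = 2.141×10^5 mm⁴
I = 2.141×10^5 mm⁴ = 2.141×10^-7 m⁴
Effective length L_e = K·L = 0.5 × 4.22 = 2.110 m
P_cr = π²EI / L_e² = π² × 98.9×10⁹ × 2.141×10^-7 / 2.110² = 4.694×10^4 N

P_cr ≈ 46.9 kN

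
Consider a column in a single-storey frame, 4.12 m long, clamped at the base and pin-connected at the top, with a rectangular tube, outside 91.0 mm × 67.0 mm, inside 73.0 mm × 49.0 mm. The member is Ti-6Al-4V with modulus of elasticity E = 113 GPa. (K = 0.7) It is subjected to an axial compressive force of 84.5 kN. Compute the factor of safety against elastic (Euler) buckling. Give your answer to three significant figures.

n ≈ 2.48

Weak-axis I_min = (h_o·b_o³ − h_i·b_i³)/12 with b_o = 67.0, b_i = 49.00 mm (shorter outer/inner sides).
I_min = (91.0×67.0³ − 73.00×49.00³)/12 = 1.565×10^6 mm⁴
I = 1.565×10^6 mm⁴ = 1.565×10^-6 m⁴
Effective length L_e = K·L = 0.7 × 4.12 = 2.884 m
P_cr = π²EI / L_e² = π² × 113×10⁹ × 1.565×10^-6 / 2.884² = 2.099×10^5 N
Factor of safety n = P_cr / P = 209.86 / 84.5 = 2.48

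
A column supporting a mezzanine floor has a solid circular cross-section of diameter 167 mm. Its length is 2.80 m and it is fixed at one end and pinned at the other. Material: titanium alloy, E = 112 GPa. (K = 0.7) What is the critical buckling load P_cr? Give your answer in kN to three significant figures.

I = πd⁴/64 = π×167⁴/64 = 3.818×10^7 mm⁴
I = 3.818×10^7 mm⁴ = 3.818×10^-5 m⁴
Effective length L_e = K·L = 0.7 × 2.80 = 1.960 m
P_cr = π²EI / L_e² = π² × 112×10⁹ × 3.818×10^-5 / 1.960² = 1.099×10^7 N

P_cr ≈ 11000 kN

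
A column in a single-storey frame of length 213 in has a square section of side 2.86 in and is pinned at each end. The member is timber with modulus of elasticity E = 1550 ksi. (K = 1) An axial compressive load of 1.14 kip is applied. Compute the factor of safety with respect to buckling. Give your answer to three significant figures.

I = a⁴/12 = 2.86⁴/12 = 5.575 in⁴
Effective length L_e = K·L = 1 × 213 = 213.0 in
P_cr = π²EI / L_e² = π² × 1550×10³ × 5.575 / 213.0² = 1.880×10^3 lb
Factor of safety n = P_cr / P = 1.8800 / 1.14 = 1.65

n ≈ 1.65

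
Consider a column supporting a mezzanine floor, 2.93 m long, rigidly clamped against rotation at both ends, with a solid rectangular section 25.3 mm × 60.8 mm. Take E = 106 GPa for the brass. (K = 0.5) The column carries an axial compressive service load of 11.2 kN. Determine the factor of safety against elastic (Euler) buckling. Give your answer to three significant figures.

Buckling occurs about the weak axis: I_min = h·b³/12 with b = 25.3 mm (the shorter side).
I_min = 60.8×25.3³/12 = 8.205×10^4 mm⁴
I = 8.205×10^4 mm⁴ = 8.205×10^-8 m⁴
Effective length L_e = K·L = 0.5 × 2.93 = 1.465 m
P_cr = π²EI / L_e² = π² × 106×10⁹ × 8.205×10^-8 / 1.465² = 4.000×10^4 N
Factor of safety n = P_cr / P = 39.996 / 11.2 = 3.57

n ≈ 3.57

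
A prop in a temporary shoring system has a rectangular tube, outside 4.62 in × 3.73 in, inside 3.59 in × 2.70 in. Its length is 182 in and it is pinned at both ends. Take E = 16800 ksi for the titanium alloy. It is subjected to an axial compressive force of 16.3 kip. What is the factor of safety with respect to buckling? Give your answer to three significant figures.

Weak-axis I_min = (h_o·b_o³ − h_i·b_i³)/12 with b_o = 3.73, b_i = 2.700 in (shorter outer/inner sides).
I_min = (4.62×3.73³ − 3.590×2.700³)/12 = 14.09 in⁴
Effective length L_e = K·L = 1 × 182 = 182.0 in
P_cr = π²EI / L_e² = π² × 16800×10³ × 14.09 / 182.0² = 7.054×10^4 lb
Factor of safety n = P_cr / P = 70.536 / 16.3 = 4.33

n ≈ 4.33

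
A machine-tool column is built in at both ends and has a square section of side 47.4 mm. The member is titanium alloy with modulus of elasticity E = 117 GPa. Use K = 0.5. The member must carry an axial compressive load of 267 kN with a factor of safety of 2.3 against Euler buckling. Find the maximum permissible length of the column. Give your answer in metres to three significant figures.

I = a⁴/12 = 47.4⁴/12 = 4.207×10^5 mm⁴
I = 4.207×10^-7 m⁴
Required critical load P_cr = n·P = 2.3 × 267 = 614.1 kN = 6.141×10^5 N
From P_cr = π²EI/(K·L)²:  L = (1/K)·√(π²EI/P_cr) = (1/0.5)·√(π²×1.17×10^11×4.207×10^-7/6.141×10^5)
L = 1.78 m

L_max ≈ 1.78 m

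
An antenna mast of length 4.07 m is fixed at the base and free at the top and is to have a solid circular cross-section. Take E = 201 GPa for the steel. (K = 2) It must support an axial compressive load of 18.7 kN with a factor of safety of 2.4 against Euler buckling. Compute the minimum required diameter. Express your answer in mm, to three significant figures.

d ≈ 74.3 mm

Required P_cr = n·P = 2.4 × 18.7 = 44.88 kN
L_e = K·L = 2 × 4.07 = 8.140 m
Required I = P_cr·L_e²/(π²E) = 4.488×10^4 × 8.140² / (π² × 2.01×10^11) = 1.499×10^-6 m⁴
I_req = 1.499×10^6 mm⁴
Solid circle: I = πd⁴/64  ⇒  d = (64I/π)^(1/4) = (64×1.499×10^6/π)^(1/4) = 74.3 mm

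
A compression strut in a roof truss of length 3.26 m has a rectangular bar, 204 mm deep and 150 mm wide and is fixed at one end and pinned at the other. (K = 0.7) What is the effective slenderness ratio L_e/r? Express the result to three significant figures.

λ ≈ 52.7

For a rectangle r_min = b/√12 = 150/√12 = 43.30 mm
L_e = K·L = 0.7 × 3.26 m = 2.282 m = 2282.0 mm
λ = L_e / r_min = 2282.0 / 43.30 = 52.7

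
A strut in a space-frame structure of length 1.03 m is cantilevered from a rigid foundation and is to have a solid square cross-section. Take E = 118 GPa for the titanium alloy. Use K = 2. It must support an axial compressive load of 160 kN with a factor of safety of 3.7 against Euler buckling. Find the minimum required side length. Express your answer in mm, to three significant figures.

a ≈ 71.3 mm

Required P_cr = n·P = 3.7 × 160 = 592.0 kN
L_e = K·L = 2 × 1.03 = 2.060 m
Required I = P_cr·L_e²/(π²E) = 5.920×10^5 × 2.060² / (π² × 1.18×10^11) = 2.157×10^-6 m⁴
I_req = 2.157×10^6 mm⁴
Solid square: I = a⁴/12  ⇒  a = (12I)^(1/4) = (12×2.157×10^6)^(1/4) = 71.3 mm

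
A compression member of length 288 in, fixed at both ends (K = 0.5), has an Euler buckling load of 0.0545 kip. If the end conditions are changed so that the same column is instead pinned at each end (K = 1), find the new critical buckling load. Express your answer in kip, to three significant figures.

P_cr ∝ 1/K², so P_cr,new = P_cr,old × (K_old/K_new)² = 0.0545 × (0.5/1)²
= 0.0545 × 0.2500 = 0.0136 kip

P_cr ≈ 0.0136 kip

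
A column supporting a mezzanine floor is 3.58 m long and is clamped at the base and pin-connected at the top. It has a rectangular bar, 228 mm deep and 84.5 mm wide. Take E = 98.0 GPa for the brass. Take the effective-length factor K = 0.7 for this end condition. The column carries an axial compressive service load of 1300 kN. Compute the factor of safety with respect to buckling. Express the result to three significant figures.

Buckling occurs about the weak axis: I_min = h·b³/12 with b = 84.5 mm (the shorter side).
I_min = 228×84.5³/12 = 1.146×10^7 mm⁴
I = 1.146×10^7 mm⁴ = 1.146×10^-5 m⁴
Effective length L_e = K·L = 0.7 × 3.58 = 2.506 m
P_cr = π²EI / L_e² = π² × 98.0×10⁹ × 1.146×10^-5 / 2.506² = 1.766×10^6 N
Factor of safety n = P_cr / P = 1765.6 / 1300 = 1.36

n ≈ 1.36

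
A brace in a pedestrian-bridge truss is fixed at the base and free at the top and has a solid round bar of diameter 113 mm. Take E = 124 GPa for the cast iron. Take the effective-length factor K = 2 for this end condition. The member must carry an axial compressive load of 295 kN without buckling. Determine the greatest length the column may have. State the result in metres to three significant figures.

L_max ≈ 2.88 m

I = πd⁴/64 = π×113⁴/64 = 8.004×10^6 mm⁴
I = 8.004×10^-6 m⁴
At the buckling limit P_cr = P = 2.950×10^5 N
From P_cr = π²EI/(K·L)²:  L = (1/K)·√(π²EI/P_cr) = (1/2)·√(π²×1.24×10^11×8.004×10^-6/2.950×10^5)
L = 2.88 m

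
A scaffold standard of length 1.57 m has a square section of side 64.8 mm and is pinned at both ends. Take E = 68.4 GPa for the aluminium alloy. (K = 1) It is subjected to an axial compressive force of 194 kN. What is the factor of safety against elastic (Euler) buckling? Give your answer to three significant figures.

n ≈ 2.07

I = a⁴/12 = 64.8⁴/12 = 1.469×10^6 mm⁴
I = 1.469×10^6 mm⁴ = 1.469×10^-6 m⁴
Effective length L_e = K·L = 1 × 1.57 = 1.570 m
P_cr = π²EI / L_e² = π² × 68.4×10⁹ × 1.469×10^-6 / 1.570² = 4.024×10^5 N
Factor of safety n = P_cr / P = 402.42 / 194 = 2.07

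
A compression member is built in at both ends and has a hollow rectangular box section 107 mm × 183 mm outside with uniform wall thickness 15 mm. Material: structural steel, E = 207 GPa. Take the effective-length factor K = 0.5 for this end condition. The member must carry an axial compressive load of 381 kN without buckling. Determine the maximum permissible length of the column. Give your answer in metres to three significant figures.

Inner dimensions: h_i = 183 − 2×15 = 153.0 mm, b_i = 107 − 2×15 = 77.00 mm
Weak-axis I_min = (h_o·b_o³ − h_i·b_i³)/12 with b_o = 107, b_i = 77.00 mm (shorter outer/inner sides).
I_min = (183×107³ − 153.0×77.00³)/12 = 1.286×10^7 mm⁴
I = 1.286×10^-5 m⁴
At the buckling limit P_cr = P = 3.810×10^5 N
From P_cr = π²EI/(K·L)²:  L = (1/K)·√(π²EI/P_cr) = (1/0.5)·√(π²×2.07×10^11×1.286×10^-5/3.810×10^5)
L = 16.6 m

L_max ≈ 16.6 m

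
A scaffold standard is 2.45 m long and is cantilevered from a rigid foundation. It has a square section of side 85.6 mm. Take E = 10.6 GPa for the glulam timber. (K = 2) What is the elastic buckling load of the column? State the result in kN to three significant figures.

I = a⁴/12 = 85.6⁴/12 = 4.474×10^6 mm⁴
I = 4.474×10^6 mm⁴ = 4.474×10^-6 m⁴
Effective length L_e = K·L = 2 × 2.45 = 4.900 m
P_cr = π²EI / L_e² = π² × 10.6×10⁹ × 4.474×10^-6 / 4.900² = 1.950×10^4 N

P_cr ≈ 19.5 kN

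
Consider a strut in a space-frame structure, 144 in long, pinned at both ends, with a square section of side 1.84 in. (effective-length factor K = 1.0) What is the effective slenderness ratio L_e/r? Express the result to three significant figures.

For a square r = a/√12 = 1.84/√12 = 0.5312 in
L_e = K·L = 1 × 144 = 144.0 in
λ = L_e / r_min = 144.00 / 0.5312 = 271

λ ≈ 271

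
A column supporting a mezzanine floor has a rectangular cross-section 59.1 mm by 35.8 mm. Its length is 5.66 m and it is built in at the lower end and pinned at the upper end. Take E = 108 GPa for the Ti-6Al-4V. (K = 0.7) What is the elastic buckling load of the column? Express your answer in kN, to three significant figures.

P_cr ≈ 15.3 kN

Buckling occurs about the weak axis: I_min = h·b³/12 with b = 35.8 mm (the shorter side).
I_min = 59.1×35.8³/12 = 2.260×10^5 mm⁴
I = 2.260×10^5 mm⁴ = 2.260×10^-7 m⁴
Effective length L_e = K·L = 0.7 × 5.66 = 3.962 m
P_cr = π²EI / L_e² = π² × 108×10⁹ × 2.260×10^-7 / 3.962² = 1.534×10^4 N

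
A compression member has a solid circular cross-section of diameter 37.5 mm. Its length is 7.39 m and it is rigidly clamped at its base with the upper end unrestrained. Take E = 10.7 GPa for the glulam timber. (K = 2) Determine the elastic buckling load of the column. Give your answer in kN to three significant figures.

I = πd⁴/64 = π×37.5⁴/64 = 9.707×10^4 mm⁴
I = 9.707×10^4 mm⁴ = 9.707×10^-8 m⁴
Effective length L_e = K·L = 2 × 7.39 = 14.78 m
P_cr = π²EI / L_e² = π² × 10.7×10⁹ × 9.707×10^-8 / 14.78² = 46.93 N

P_cr ≈ 0.0469 kN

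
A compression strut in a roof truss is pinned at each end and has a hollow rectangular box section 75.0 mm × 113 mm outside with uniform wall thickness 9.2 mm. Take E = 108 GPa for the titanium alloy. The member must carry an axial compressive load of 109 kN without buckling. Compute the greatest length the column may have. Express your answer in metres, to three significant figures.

L_max ≈ 4.99 m

Inner dimensions: h_i = 113 − 2×9.2 = 94.60 mm, b_i = 75.0 − 2×9.2 = 56.60 mm
Weak-axis I_min = (h_o·b_o³ − h_i·b_i³)/12 with b_o = 75.0, b_i = 56.60 mm (shorter outer/inner sides).
I_min = (113×75.0³ − 94.60×56.60³)/12 = 2.543×10^6 mm⁴
I = 2.543×10^-6 m⁴
At the buckling limit P_cr = P = 1.090×10^5 N
From P_cr = π²EI/(K·L)²:  L = (1/K)·√(π²EI/P_cr) = (1/1)·√(π²×1.08×10^11×2.543×10^-6/1.090×10^5)
L = 4.99 m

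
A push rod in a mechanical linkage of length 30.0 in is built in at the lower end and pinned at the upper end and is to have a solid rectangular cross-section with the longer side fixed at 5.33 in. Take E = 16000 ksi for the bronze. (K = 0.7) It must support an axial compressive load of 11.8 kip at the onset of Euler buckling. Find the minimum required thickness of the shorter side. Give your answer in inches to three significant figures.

b ≈ 0.420 in

L_e = K·L = 0.7 × 30.0 = 21.00 in
Required I = P_cr·L_e²/(π²E) = 1.180×10^4 × 21.00² / (π² × 1.60×10^7) = 3.295×10^-2 in⁴
Rectangle, weak axis: I_min = h·b³/12 with h = 5.33 in fixed  ⇒  b = (12I/h)^(1/3) = 0.420 in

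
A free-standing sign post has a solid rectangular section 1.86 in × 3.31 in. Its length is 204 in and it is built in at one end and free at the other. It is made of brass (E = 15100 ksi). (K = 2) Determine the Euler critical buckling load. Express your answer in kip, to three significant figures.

Buckling occurs about the weak axis: I_min = h·b³/12 with b = 1.86 in (the shorter side).
I_min = 3.31×1.86³/12 = 1.775 in⁴
Effective length L_e = K·L = 2 × 204 = 408.0 in
P_cr = π²EI / L_e² = π² × 15100×10³ × 1.775 / 408.0² = 1.589×10^3 lb

P_cr ≈ 1.59 kip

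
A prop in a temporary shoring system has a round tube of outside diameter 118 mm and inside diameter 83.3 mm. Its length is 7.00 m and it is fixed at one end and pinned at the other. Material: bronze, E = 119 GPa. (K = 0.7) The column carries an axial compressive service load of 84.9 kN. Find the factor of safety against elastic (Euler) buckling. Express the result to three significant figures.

n ≈ 4.12

d_o = 118 mm, d_i = 83.3 mm
I = π(d_o⁴ − d_i⁴)/64 = π(118⁴ − 83.30⁴)/64 = 7.153×10^6 mm⁴
I = 7.153×10^6 mm⁴ = 7.153×10^-6 m⁴
Effective length L_e = K·L = 0.7 × 7.00 = 4.900 m
P_cr = π²EI / L_e² = π² × 119×10⁹ × 7.153×10^-6 / 4.900² = 3.499×10^5 N
Factor of safety n = P_cr / P = 349.92 / 84.9 = 4.12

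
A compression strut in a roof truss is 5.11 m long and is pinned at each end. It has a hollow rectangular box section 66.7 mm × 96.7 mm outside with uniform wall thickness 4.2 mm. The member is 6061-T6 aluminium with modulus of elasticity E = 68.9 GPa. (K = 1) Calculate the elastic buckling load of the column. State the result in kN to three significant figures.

Inner dimensions: h_i = 96.7 − 2×4.2 = 88.30 mm, b_i = 66.7 − 2×4.2 = 58.30 mm
Weak-axis I_min = (h_o·b_o³ − h_i·b_i³)/12 with b_o = 66.7, b_i = 58.30 mm (shorter outer/inner sides).
I_min = (96.7×66.7³ − 88.30×58.30³)/12 = 9.331×10^5 mm⁴
I = 9.331×10^5 mm⁴ = 9.331×10^-7 m⁴
Effective length L_e = K·L = 1 × 5.11 = 5.110 m
P_cr = π²EI / L_e² = π² × 68.9×10⁹ × 9.331×10^-7 / 5.110² = 2.430×10^4 N

P_cr ≈ 24.3 kN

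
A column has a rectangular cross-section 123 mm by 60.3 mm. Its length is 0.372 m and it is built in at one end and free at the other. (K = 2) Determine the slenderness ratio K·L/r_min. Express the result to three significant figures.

λ ≈ 42.7

For a rectangle r_min = b/√12 = 60.3/√12 = 17.41 mm
L_e = K·L = 2 × 0.372 m = 0.7440 m = 744.00 mm
λ = L_e / r_min = 744.00 / 17.41 = 42.7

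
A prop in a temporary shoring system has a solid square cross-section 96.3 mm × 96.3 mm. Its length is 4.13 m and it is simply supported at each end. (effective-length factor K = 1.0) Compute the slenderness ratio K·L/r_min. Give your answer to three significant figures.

I = a⁴/12 = 96.3⁴/12 = 7.167×10^6 mm⁴
A = 9.274×10^3 mm²;  r_min = √(I/A) = √(7.167×10^6/9.274×10^3) = 27.80 mm
L_e = K·L = 1 × 4.13 m = 4.130 m = 4130.0 mm
λ = L_e / r_min = 4130.0 / 27.80 = 149

λ ≈ 149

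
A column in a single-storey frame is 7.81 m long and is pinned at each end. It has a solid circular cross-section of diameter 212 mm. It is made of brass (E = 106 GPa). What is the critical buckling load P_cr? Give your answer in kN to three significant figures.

P_cr ≈ 1700 kN

I = πd⁴/64 = π×212⁴/64 = 9.915×10^7 mm⁴
I = 9.915×10^7 mm⁴ = 9.915×10^-5 m⁴
Effective length L_e = K·L = 1 × 7.81 = 7.810 m
P_cr = π²EI / L_e² = π² × 106×10⁹ × 9.915×10^-5 / 7.810² = 1.701×10^6 N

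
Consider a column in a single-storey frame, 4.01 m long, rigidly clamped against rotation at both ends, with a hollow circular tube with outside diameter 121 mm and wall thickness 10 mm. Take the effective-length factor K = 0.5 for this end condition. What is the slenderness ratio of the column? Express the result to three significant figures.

Inner diameter d_i = 121 − 2×10 = 101.0 mm
I = π(d_o⁴ − d_i⁴)/64 = π(121⁴ − 101.0⁴)/64 = 5.414×10^6 mm⁴
A = 3.487×10^3 mm²;  r_min = √(I/A) = √(5.414×10^6/3.487×10^3) = 39.40 mm
L_e = K·L = 0.5 × 4.01 m = 2.005 m = 2005.0 mm
λ = L_e / r_min = 2005.0 / 39.40 = 50.9

λ ≈ 50.9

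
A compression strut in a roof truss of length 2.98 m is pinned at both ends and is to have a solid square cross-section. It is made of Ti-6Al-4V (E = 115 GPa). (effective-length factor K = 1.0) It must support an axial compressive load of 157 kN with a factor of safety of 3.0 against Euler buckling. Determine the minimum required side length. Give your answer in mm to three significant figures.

a ≈ 81.5 mm

Required P_cr = n·P = 3.0 × 157 = 471.0 kN
L_e = K·L = 1 × 2.98 = 2.980 m
Required I = P_cr·L_e²/(π²E) = 4.710×10^5 × 2.980² / (π² × 1.15×10^11) = 3.685×10^-6 m⁴
I_req = 3.685×10^6 mm⁴
Solid square: I = a⁴/12  ⇒  a = (12I)^(1/4) = (12×3.685×10^6)^(1/4) = 81.5 mm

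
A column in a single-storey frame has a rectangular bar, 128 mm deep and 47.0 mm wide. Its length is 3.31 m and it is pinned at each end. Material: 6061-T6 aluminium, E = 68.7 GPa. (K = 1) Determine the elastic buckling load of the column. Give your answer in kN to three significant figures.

P_cr ≈ 68.5 kN

Buckling occurs about the weak axis: I_min = h·b³/12 with b = 47.0 mm (the shorter side).
I_min = 128×47.0³/12 = 1.107×10^6 mm⁴
I = 1.107×10^6 mm⁴ = 1.107×10^-6 m⁴
Effective length L_e = K·L = 1 × 3.31 = 3.310 m
P_cr = π²EI / L_e² = π² × 68.7×10⁹ × 1.107×10^-6 / 3.310² = 6.854×10^4 N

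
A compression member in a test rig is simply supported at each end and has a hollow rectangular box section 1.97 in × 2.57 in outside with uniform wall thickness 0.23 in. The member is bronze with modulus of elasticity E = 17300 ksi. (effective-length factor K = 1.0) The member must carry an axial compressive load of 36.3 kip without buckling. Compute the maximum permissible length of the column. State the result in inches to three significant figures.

Inner dimensions: h_i = 2.57 − 2×0.23 = 2.110 in, b_i = 1.97 − 2×0.23 = 1.510 in
Weak-axis I_min = (h_o·b_o³ − h_i·b_i³)/12 with b_o = 1.97, b_i = 1.510 in (shorter outer/inner sides).
I_min = (2.57×1.97³ − 2.110×1.510³)/12 = 1.032 in⁴
At the buckling limit P_cr = P = 3.630×10^4 lb
From P_cr = π²EI/(K·L)²:  L = (1/K)·√(π²EI/P_cr) = (1/1)·√(π²×1.73×10^7×1.032/3.630×10^4)
L = 69.7 in

L_max ≈ 69.7 in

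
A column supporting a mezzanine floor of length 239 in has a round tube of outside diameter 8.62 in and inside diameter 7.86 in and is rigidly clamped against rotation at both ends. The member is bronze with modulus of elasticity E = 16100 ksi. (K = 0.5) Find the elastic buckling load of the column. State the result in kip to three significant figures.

d_o = 8.62 in, d_i = 7.86 in
I = π(d_o⁴ − d_i⁴)/64 = π(8.62⁴ − 7.860⁴)/64 = 83.67 in⁴
Effective length L_e = K·L = 0.5 × 239 = 119.5 in
P_cr = π²EI / L_e² = π² × 16100×10³ × 83.67 / 119.5² = 9.310×10^5 lb

P_cr ≈ 931 kip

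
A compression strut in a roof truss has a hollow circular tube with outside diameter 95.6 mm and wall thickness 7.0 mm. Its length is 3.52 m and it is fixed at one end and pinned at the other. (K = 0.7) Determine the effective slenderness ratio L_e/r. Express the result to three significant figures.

λ ≈ 78.4

Inner diameter d_i = 95.6 − 2×7.0 = 81.60 mm
I = π(d_o⁴ − d_i⁴)/64 = π(95.6⁴ − 81.60⁴)/64 = 1.924×10^6 mm⁴
A = 1.948×10^3 mm²;  r_min = √(I/A) = √(1.924×10^6/1.948×10^3) = 31.42 mm
L_e = K·L = 0.7 × 3.52 m = 2.464 m = 2464.0 mm
λ = L_e / r_min = 2464.0 / 31.42 = 78.4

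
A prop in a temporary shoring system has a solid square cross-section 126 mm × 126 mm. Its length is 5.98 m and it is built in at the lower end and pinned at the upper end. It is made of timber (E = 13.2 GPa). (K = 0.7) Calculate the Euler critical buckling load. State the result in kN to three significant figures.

I = a⁴/12 = 126⁴/12 = 2.100×10^7 mm⁴
I = 2.100×10^7 mm⁴ = 2.100×10^-5 m⁴
Effective length L_e = K·L = 0.7 × 5.98 = 4.186 m
P_cr = π²EI / L_e² = π² × 13.2×10⁹ × 2.100×10^-5 / 4.186² = 1.562×10^5 N

P_cr ≈ 156 kN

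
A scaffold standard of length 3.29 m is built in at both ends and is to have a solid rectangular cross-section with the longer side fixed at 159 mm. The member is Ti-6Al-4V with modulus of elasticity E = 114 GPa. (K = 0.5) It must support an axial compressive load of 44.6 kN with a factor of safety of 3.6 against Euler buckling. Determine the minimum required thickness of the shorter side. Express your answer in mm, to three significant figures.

Required P_cr = n·P = 3.6 × 44.6 = 160.6 kN
L_e = K·L = 0.5 × 3.29 = 1.645 m
Required I = P_cr·L_e²/(π²E) = 1.606×10^5 × 1.645² / (π² × 1.14×10^11) = 3.862×10^-7 m⁴
I_req = 3.862×10^5 mm⁴
Rectangle, weak axis: I_min = h·b³/12 with h = 159 mm fixed  ⇒  b = (12I/h)^(1/3) = 30.8 mm

b ≈ 30.8 mm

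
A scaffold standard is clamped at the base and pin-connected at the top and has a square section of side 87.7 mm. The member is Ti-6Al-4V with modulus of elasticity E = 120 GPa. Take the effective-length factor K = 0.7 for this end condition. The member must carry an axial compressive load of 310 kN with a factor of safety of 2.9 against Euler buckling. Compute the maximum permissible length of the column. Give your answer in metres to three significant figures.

I = a⁴/12 = 87.7⁴/12 = 4.930×10^6 mm⁴
I = 4.930×10^-6 m⁴
Required critical load P_cr = n·P = 2.9 × 310 = 899.0 kN = 8.990×10^5 N
From P_cr = π²EI/(K·L)²:  L = (1/K)·√(π²EI/P_cr) = (1/0.7)·√(π²×1.20×10^11×4.930×10^-6/8.990×10^5)
L = 3.64 m

L_max ≈ 3.64 m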